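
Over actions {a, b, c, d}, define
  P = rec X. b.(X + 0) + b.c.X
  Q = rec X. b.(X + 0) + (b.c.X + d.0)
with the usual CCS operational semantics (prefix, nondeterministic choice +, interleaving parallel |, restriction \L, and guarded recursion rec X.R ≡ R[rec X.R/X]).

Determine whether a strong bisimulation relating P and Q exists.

P ≁ Q

LTS(P): 3 reachable states
  s0 = rec X. b.(X + 0) + b.c.X → —b→ s1, —b→ s2
  s1 = (rec X. b.(X + 0) + b.c.X) + 0 → —b→ s1, —b→ s2
  s2 = c.(rec X. b.(X + 0) + b.c.X) → —c→ s0
LTS(Q): 4 reachable states
  t0 = rec X. b.(X + 0) + (b.c.X + d.0) → —b→ t1, —b→ t2, —d→ t3
  t1 = (rec X. b.(X + 0) + (b.c.X + d.0)) + 0 → —b→ t1, —b→ t2, —d→ t3
  t2 = c.(rec X. b.(X + 0) + (b.c.X + d.0)) → —c→ t0
  t3 = 0 → stopped
Partition-refinement fixed point:
  B0 = {s0, s1}
  B1 = {s2}
  B2 = {t0, t1}
  B3 = {t2}
  B4 = {t3}
s0 ∈ B0, t0 ∈ B2 → different blocks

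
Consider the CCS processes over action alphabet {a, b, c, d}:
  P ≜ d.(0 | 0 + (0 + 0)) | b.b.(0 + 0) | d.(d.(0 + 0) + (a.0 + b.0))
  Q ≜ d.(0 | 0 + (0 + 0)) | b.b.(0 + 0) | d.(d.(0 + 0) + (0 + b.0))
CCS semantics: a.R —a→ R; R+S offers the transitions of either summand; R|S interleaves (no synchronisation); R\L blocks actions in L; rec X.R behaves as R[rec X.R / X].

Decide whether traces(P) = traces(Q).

trace-distinct — witness ⟨da⟩

P's transition system — 24 states:
  s0 = d.(0 | 0 + (0 + 0)) | b.b.(0 + 0) | d.(d.(0 + 0) + (a.0 + b.0)) → ··b··> s1, ··d··> s2, ··d··> s3
  s1 = d.(0 | 0 + (0 + 0)) | b.(0 + 0) | d.(d.(0 + 0) + (a.0 + b.0)) → ··b··> s4, ··d··> s5, ··d··> s6
  s2 = (0 | 0 + (0 + 0)) | b.b.(0 + 0) | d.(d.(0 + 0) + (a.0 + b.0)) → ··b··> s5, ··d··> s7
  s3 = d.(0 | 0 + (0 + 0)) | b.b.(0 + 0) | (d.(0 + 0) + (a.0 + b.0)) → ··a··> s8, ··b··> s6, ··b··> s8, ··d··> s7, ··d··> s9
  s4 = d.(0 | 0 + (0 + 0)) | (0 + 0) | d.(d.(0 + 0) + (a.0 + b.0)) → ··d··> s10, ··d··> s11
  s5 = (0 | 0 + (0 + 0)) | b.(0 + 0) | d.(d.(0 + 0) + (a.0 + b.0)) → ··b··> s10, ··d··> s12
  s6 = d.(0 | 0 + (0 + 0)) | b.(0 + 0) | (d.(0 + 0) + (a.0 + b.0)) → ··a··> s13, ··b··> s11, ··b··> s13, ··d··> s12, ··d··> s14
  s7 = (0 | 0 + (0 + 0)) | b.b.(0 + 0) | (d.(0 + 0) + (a.0 + b.0)) → ··a··> s15, ··b··> s12, ··b··> s15, ··d··> s16
  s8 = d.(0 | 0 + (0 + 0)) | b.b.(0 + 0) | 0 → ··b··> s13, ··d··> s15
  s9 = d.(0 | 0 + (0 + 0)) | b.b.(0 + 0) | (0 + 0) → ··b··> s14, ··d··> s16
  s10 = (0 | 0 + (0 + 0)) | (0 + 0) | d.(d.(0 + 0) + (a.0 + b.0)) → ··d··> s17
  s11 = d.(0 | 0 + (0 + 0)) | (0 + 0) | (d.(0 + 0) + (a.0 + b.0)) → ··a··> s18, ··b··> s18, ··d··> s17, ··d··> s19
  s12 = (0 | 0 + (0 + 0)) | b.(0 + 0) | (d.(0 + 0) + (a.0 + b.0)) → ··a··> s20, ··b··> s17, ··b··> s20, ··d··> s21
  s13 = d.(0 | 0 + (0 + 0)) | b.(0 + 0) | 0 → ··b··> s18, ··d··> s20
  s14 = d.(0 | 0 + (0 + 0)) | b.(0 + 0) | (0 + 0) → ··b··> s19, ··d··> s21
  s15 = (0 | 0 + (0 + 0)) | b.b.(0 + 0) | 0 → ··b··> s20
  s16 = (0 | 0 + (0 + 0)) | b.b.(0 + 0) | (0 + 0) → ··b··> s21
  s17 = (0 | 0 + (0 + 0)) | (0 + 0) | (d.(0 + 0) + (a.0 + b.0)) → ··a··> s22, ··b··> s22, ··d··> s23
  s18 = d.(0 | 0 + (0 + 0)) | (0 + 0) | 0 → ··d··> s22
  s19 = d.(0 | 0 + (0 + 0)) | (0 + 0) | (0 + 0) → ··d··> s23
  s20 = (0 | 0 + (0 + 0)) | b.(0 + 0) | 0 → ··b··> s22
  s21 = (0 | 0 + (0 + 0)) | b.(0 + 0) | (0 + 0) → ··b··> s23
  s22 = (0 | 0 + (0 + 0)) | (0 + 0) | 0 → deadlocked
  s23 = (0 | 0 + (0 + 0)) | (0 + 0) | (0 + 0) → deadlocked
Q's transition system — 24 states:
  t0 = d.(0 | 0 + (0 + 0)) | b.b.(0 + 0) | d.(d.(0 + 0) + (0 + b.0)) → ··b··> t1, ··d··> t2, ··d··> t3
  t1 = d.(0 | 0 + (0 + 0)) | b.(0 + 0) | d.(d.(0 + 0) + (0 + b.0)) → ··b··> t4, ··d··> t5, ··d··> t6
  t2 = (0 | 0 + (0 + 0)) | b.b.(0 + 0) | d.(d.(0 + 0) + (0 + b.0)) → ··b··> t5, ··d··> t7
  t3 = d.(0 | 0 + (0 + 0)) | b.b.(0 + 0) | (d.(0 + 0) + (0 + b.0)) → ··b··> t6, ··b··> t8, ··d··> t7, ··d··> t9
  t4 = d.(0 | 0 + (0 + 0)) | (0 + 0) | d.(d.(0 + 0) + (0 + b.0)) → ··d··> t10, ··d··> t11
  t5 = (0 | 0 + (0 + 0)) | b.(0 + 0) | d.(d.(0 + 0) + (0 + b.0)) → ··b··> t10, ··d··> t12
  t6 = d.(0 | 0 + (0 + 0)) | b.(0 + 0) | (d.(0 + 0) + (0 + b.0)) → ··b··> t11, ··b··> t13, ··d··> t12, ··d··> t14
  t7 = (0 | 0 + (0 + 0)) | b.b.(0 + 0) | (d.(0 + 0) + (0 + b.0)) → ··b··> t12, ··b··> t15, ··d··> t16
  t8 = d.(0 | 0 + (0 + 0)) | b.b.(0 + 0) | 0 → ··b··> t13, ··d··> t15
  t9 = d.(0 | 0 + (0 + 0)) | b.b.(0 + 0) | (0 + 0) → ··b··> t14, ··d··> t16
  t10 = (0 | 0 + (0 + 0)) | (0 + 0) | d.(d.(0 + 0) + (0 + b.0)) → ··d··> t17
  t11 = d.(0 | 0 + (0 + 0)) | (0 + 0) | (d.(0 + 0) + (0 + b.0)) → ··b··> t18, ··d··> t17, ··d··> t19
  t12 = (0 | 0 + (0 + 0)) | b.(0 + 0) | (d.(0 + 0) + (0 + b.0)) → ··b··> t17, ··b··> t20, ··d··> t21
  t13 = d.(0 | 0 + (0 + 0)) | b.(0 + 0) | 0 → ··b··> t18, ··d··> t20
  t14 = d.(0 | 0 + (0 + 0)) | b.(0 + 0) | (0 + 0) → ··b··> t19, ··d··> t21
  t15 = (0 | 0 + (0 + 0)) | b.b.(0 + 0) | 0 → ··b··> t20
  t16 = (0 | 0 + (0 + 0)) | b.b.(0 + 0) | (0 + 0) → ··b··> t21
  t17 = (0 | 0 + (0 + 0)) | (0 + 0) | (d.(0 + 0) + (0 + b.0)) → ··b··> t22, ··d··> t23
  t18 = d.(0 | 0 + (0 + 0)) | (0 + 0) | 0 → ··d··> t22
  t19 = d.(0 | 0 + (0 + 0)) | (0 + 0) | (0 + 0) → ··d··> t23
  t20 = (0 | 0 + (0 + 0)) | b.(0 + 0) | 0 → ··b··> t22
  t21 = (0 | 0 + (0 + 0)) | b.(0 + 0) | (0 + 0) → ··b··> t23
  t22 = (0 | 0 + (0 + 0)) | (0 + 0) | 0 → deadlocked
  t23 = (0 | 0 + (0 + 0)) | (0 + 0) | (0 + 0) → deadlocked
Run σ = ⟨da⟩ on P: start {s0}
  step 1 (d): {s2, s3}
  step 2 (a): {s8}
  ✓ P
Run σ = ⟨da⟩ on Q: start {t0}
  step 1 (d): {t2, t3}
  step 2 (a): no successor for Q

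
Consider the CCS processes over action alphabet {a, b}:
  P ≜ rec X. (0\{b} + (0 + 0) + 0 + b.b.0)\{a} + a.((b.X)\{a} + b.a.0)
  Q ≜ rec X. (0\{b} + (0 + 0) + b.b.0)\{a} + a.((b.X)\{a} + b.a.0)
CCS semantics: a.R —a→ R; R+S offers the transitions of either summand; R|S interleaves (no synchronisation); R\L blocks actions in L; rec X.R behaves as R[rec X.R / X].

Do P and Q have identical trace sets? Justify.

LTS(P): 9 reachable states
  s0 = rec X. (0\{b} + (0 + 0) + 0 + b.b.0)\{a} + a.((b.X)\{a} + b.a.0) → --a--▸ s1, --b--▸ s2
  s1 = (b.(rec X. (0\{b} + (0 + 0) + 0 + b.b.0)\{a} + a.((b.X)\{a} + b.a.0)))\{a} + b.a.0 → --b--▸ s3, --b--▸ s4
  s2 = (b.0)\{a} → --b--▸ s5
  s3 = (rec X. (0\{b} + (0 + 0) + 0 + b.b.0)\{a} + a.((b.X)\{a} + b.a.0))\{a} → --b--▸ s6
  s4 = a.0 → --a--▸ s7
  s5 = 0\{a} → (no moves)
  s6 = (b.0)\{a}\{a} → --b--▸ s8
  s7 = 0 → (no moves)
  s8 = 0\{a}\{a} → (no moves)
LTS(Q): 9 reachable states
  t0 = rec X. (0\{b} + (0 + 0) + b.b.0)\{a} + a.((b.X)\{a} + b.a.0) → --a--▸ t1, --b--▸ t2
  t1 = (b.(rec X. (0\{b} + (0 + 0) + b.b.0)\{a} + a.((b.X)\{a} + b.a.0)))\{a} + b.a.0 → --b--▸ t3, --b--▸ t4
  t2 = (b.0)\{a} → --b--▸ t5
  t3 = (rec X. (0\{b} + (0 + 0) + b.b.0)\{a} + a.((b.X)\{a} + b.a.0))\{a} → --b--▸ t6
  t4 = a.0 → --a--▸ t7
  t5 = 0\{a} → (no moves)
  t6 = (b.0)\{a}\{a} → --b--▸ t8
  t7 = 0 → (no moves)
  t8 = 0\{a}\{a} → (no moves)
Bisimilarity quotient blocks:
  B0 = {s0, t0}
  B1 = {s2, s6, t2, t6}
  B2 = {s5, s7, s8, t5, t7, t8}
  B3 = {s1, t1}
  B4 = {s3, t3}
  B5 = {s4, t4}
s0 ∈ B0, t0 ∈ B0 → same block
Bisimilar ⇒ trace-equivalent.

YES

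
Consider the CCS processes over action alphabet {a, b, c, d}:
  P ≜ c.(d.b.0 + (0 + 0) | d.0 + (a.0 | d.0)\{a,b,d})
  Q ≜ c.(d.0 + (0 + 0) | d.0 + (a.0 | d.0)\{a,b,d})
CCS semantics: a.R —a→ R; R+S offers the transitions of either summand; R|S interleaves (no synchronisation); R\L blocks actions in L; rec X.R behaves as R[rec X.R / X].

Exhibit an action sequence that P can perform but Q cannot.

Reachable graph of P (5 states):
  p0 = c.(d.b.0 + (0 + 0) | d.0 + (a.0 | d.0)\{a,b,d}) ⊢ =c=> p1
  p1 = d.b.0 + (0 + 0) | d.0 + (a.0 | d.0)\{a,b,d} ⊢ =d=> p2, =d=> p3
  p2 = (0 + 0) | 0 ⊢ deadlocked
  p3 = b.0 ⊢ =b=> p4
  p4 = 0 ⊢ deadlocked
Reachable graph of Q (4 states):
  q0 = c.(d.0 + (0 + 0) | d.0 + (a.0 | d.0)\{a,b,d}) ⊢ =c=> q1
  q1 = d.0 + (0 + 0) | d.0 + (a.0 | d.0)\{a,b,d} ⊢ =d=> q2, =d=> q3
  q2 = (0 + 0) | 0 ⊢ deadlocked
  q3 = 0 ⊢ deadlocked
Executing cdb from P (initial set {p0}):
  step 1 (c): {p1}
  step 2 (d): {p2, p3}
  step 3 (b): {p4}
  — P admits the full trace.
Executing cdb from Q (initial set {q0}):
  step 1 (c): {q1}
  step 2 (d): {q2, q3}
  step 3 (b): no successor for Q

cdb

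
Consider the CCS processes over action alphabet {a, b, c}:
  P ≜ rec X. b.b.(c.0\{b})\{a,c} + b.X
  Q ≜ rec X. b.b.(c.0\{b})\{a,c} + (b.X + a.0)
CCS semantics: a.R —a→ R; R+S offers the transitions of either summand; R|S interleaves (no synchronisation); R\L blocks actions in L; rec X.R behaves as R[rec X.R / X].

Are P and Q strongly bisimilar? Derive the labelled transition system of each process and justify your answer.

P ≁ Q

Reachable graph of P (3 states):
  u0 = rec X. b.b.(c.0\{b})\{a,c} + b.X ⊢ —b→ u0, —b→ u1
  u1 = b.(c.0\{b})\{a,c} ⊢ —b→ u2
  u2 = (c.0\{b})\{a,c} ⊢ ·
Reachable graph of Q (4 states):
  v0 = rec X. b.b.(c.0\{b})\{a,c} + (b.X + a.0) ⊢ —a→ v1, —b→ v0, —b→ v2
  v1 = 0 ⊢ ·
  v2 = b.(c.0\{b})\{a,c} ⊢ —b→ v3
  v3 = (c.0\{b})\{a,c} ⊢ ·
Bisimilarity quotient blocks:
  B0 = {u0}
  B1 = {u1, v2}
  B2 = {u2, v1, v3}
  B3 = {v0}
u0 ∈ B0, v0 ∈ B3 → different blocks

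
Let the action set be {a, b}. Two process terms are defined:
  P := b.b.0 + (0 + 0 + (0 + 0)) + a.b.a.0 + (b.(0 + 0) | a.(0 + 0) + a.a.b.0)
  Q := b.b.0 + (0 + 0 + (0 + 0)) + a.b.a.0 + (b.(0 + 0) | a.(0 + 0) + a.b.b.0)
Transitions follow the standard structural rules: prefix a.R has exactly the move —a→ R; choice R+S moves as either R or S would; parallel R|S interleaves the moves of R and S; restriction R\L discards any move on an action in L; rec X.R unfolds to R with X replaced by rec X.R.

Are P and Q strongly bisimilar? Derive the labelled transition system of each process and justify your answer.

LTS(P): 9 reachable states
  p0 = b.b.0 + (0 + 0 + (0 + 0)) + a.b.a.0 + (b.(0 + 0) | a.(0 + 0) + a.a.b.0) ⊢ --a--▸ p1, --a--▸ p2, --a--▸ p3, --b--▸ p4, --b--▸ p5
  p1 = a.b.0 ⊢ --a--▸ p5
  p2 = b.(0 + 0) | (0 + 0) ⊢ --b--▸ p6
  p3 = b.a.0 ⊢ --b--▸ p7
  p4 = (0 + 0) | a.(0 + 0) ⊢ --a--▸ p6
  p5 = b.0 ⊢ --b--▸ p8
  p6 = (0 + 0) | (0 + 0) ⊢ deadlocked
  p7 = a.0 ⊢ --a--▸ p8
  p8 = 0 ⊢ deadlocked
LTS(Q): 9 reachable states
  q0 = b.b.0 + (0 + 0 + (0 + 0)) + a.b.a.0 + (b.(0 + 0) | a.(0 + 0) + a.b.b.0) ⊢ --a--▸ q1, --a--▸ q2, --a--▸ q3, --b--▸ q4, --b--▸ q5
  q1 = b.(0 + 0) | (0 + 0) ⊢ --b--▸ q6
  q2 = b.a.0 ⊢ --b--▸ q7
  q3 = b.b.0 ⊢ --b--▸ q5
  q4 = (0 + 0) | a.(0 + 0) ⊢ --a--▸ q6
  q5 = b.0 ⊢ --b--▸ q8
  q6 = (0 + 0) | (0 + 0) ⊢ deadlocked
  q7 = a.0 ⊢ --a--▸ q8
  q8 = 0 ⊢ deadlocked
Coarsest stable partition (strong bisimilarity classes):
  B0 = {p0}
  B1 = {p1}
  B2 = {p2, p5, q1, q5}
  B3 = {p6, p8, q6, q8}
  B4 = {p4, p7, q4, q7}
  B5 = {p3, q2}
  B6 = {q0}
  B7 = {q3}
p0 ∈ B0, q0 ∈ B6 → different blocks

P ≁ Q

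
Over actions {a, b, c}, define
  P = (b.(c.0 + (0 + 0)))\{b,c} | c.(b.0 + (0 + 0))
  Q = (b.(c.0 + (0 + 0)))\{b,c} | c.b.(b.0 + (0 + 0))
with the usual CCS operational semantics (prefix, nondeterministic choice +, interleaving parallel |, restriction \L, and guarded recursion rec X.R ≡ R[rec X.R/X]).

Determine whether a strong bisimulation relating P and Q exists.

LTS(P): 3 reachable states
  u0 = (b.(c.0 + (0 + 0)))\{b,c} | c.(b.0 + (0 + 0)) has moves =c=> u1
  u1 = (b.(c.0 + (0 + 0)))\{b,c} | (b.0 + (0 + 0)) has moves =b=> u2
  u2 = (b.(c.0 + (0 + 0)))\{b,c} | 0 has moves ∅
LTS(Q): 4 reachable states
  v0 = (b.(c.0 + (0 + 0)))\{b,c} | c.b.(b.0 + (0 + 0)) has moves =c=> v1
  v1 = (b.(c.0 + (0 + 0)))\{b,c} | b.(b.0 + (0 + 0)) has moves =b=> v2
  v2 = (b.(c.0 + (0 + 0)))\{b,c} | (b.0 + (0 + 0)) has moves =b=> v3
  v3 = (b.(c.0 + (0 + 0)))\{b,c} | 0 has moves ∅
Partition-refinement fixed point:
  B0 = {u0}
  B1 = {u1, v2}
  B2 = {u2, v3}
  B3 = {v0}
  B4 = {v1}
u0 ∈ B0, v0 ∈ B3 → different blocks

NO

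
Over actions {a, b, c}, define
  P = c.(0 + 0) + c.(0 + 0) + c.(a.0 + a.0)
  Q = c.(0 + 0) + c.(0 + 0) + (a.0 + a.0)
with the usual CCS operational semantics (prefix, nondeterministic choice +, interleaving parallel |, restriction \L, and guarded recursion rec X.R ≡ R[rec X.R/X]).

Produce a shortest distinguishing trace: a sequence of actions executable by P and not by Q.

LTS(P): 4 reachable states
  s0 = c.(0 + 0) + c.(0 + 0) + c.(a.0 + a.0) → -c-> s1, -c-> s2
  s1 = 0 + 0 → stopped
  s2 = a.0 + a.0 → -a-> s3
  s3 = 0 → stopped
LTS(Q): 3 reachable states
  t0 = c.(0 + 0) + c.(0 + 0) + (a.0 + a.0) → -a-> t1, -c-> t2
  t1 = 0 → stopped
  t2 = 0 + 0 → stopped
Trace ⟨ca⟩ through P, begin at {s0}:
  after c @ step 1: {s1, s2}
  after a @ step 2: {s3}
  — P admits the full trace.
Trace ⟨ca⟩ through Q, begin at {t0}:
  after c @ step 1: {t2}
  after a @ step 2: ∅ (Q stuck)

ca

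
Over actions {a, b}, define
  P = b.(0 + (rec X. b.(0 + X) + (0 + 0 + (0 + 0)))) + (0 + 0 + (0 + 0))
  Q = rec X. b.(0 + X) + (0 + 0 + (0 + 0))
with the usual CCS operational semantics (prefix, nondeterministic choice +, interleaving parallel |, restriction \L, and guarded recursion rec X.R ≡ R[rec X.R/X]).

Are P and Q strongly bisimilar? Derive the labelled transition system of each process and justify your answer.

Reachable graph of P (2 states):
  m0 = b.(0 + (rec X. b.(0 + X) + (0 + 0 + (0 + 0)))) + (0 + 0 + (0 + 0)) ⊢ -b-> m1
  m1 = 0 + (rec X. b.(0 + X) + (0 + 0 + (0 + 0))) ⊢ -b-> m1
Reachable graph of Q (2 states):
  n0 = rec X. b.(0 + X) + (0 + 0 + (0 + 0)) ⊢ -b-> n1
  n1 = 0 + (rec X. b.(0 + X) + (0 + 0 + (0 + 0))) ⊢ -b-> n1
Partition-refinement fixed point:
  B0 = {m0, m1, n0, n1}
m0 ∈ B0, n0 ∈ B0 → same block

P ~ Q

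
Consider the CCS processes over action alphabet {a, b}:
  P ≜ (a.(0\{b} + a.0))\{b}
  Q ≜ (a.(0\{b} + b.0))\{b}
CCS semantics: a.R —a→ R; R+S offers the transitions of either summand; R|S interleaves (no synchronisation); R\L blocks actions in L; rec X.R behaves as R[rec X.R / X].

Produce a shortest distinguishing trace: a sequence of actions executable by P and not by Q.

aa

P's transition system — 3 states:
  s0 = (a.(0\{b} + a.0))\{b} has moves —a→ s1
  s1 = (0\{b} + a.0)\{b} has moves —a→ s2
  s2 = 0\{b} has moves ·
Q's transition system — 2 states:
  t0 = (a.(0\{b} + b.0))\{b} has moves —a→ t1
  t1 = (0\{b} + b.0)\{b} has moves ·
Run σ = ⟨aa⟩ on P: start {s0}
  after a @ step 1: {s1}
  after a @ step 2: {s2}
  ✓ P
Run σ = ⟨aa⟩ on Q: start {t0}
  after a @ step 1: {t1}
  after a @ step 2: ∅ (Q stuck)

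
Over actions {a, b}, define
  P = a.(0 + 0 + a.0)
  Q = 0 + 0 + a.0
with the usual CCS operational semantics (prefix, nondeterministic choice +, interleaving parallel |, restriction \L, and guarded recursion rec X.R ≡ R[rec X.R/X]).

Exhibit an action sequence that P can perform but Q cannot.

aa

P's transition system — 3 states:
  s0 = a.(0 + 0 + a.0) ⊢ —a→ s1
  s1 = 0 + 0 + a.0 ⊢ —a→ s2
  s2 = 0 ⊢ deadlocked
Q's transition system — 2 states:
  t0 = 0 + 0 + a.0 ⊢ —a→ t1
  t1 = 0 ⊢ deadlocked
Run σ = ⟨aa⟩ on P: start {s0}
  step 1 (a): {s1}
  step 2 (a): {s2}
  P completes σ.
Run σ = ⟨aa⟩ on Q: start {t0}
  step 1 (a): {t1}
  step 2 (a): no successor for Q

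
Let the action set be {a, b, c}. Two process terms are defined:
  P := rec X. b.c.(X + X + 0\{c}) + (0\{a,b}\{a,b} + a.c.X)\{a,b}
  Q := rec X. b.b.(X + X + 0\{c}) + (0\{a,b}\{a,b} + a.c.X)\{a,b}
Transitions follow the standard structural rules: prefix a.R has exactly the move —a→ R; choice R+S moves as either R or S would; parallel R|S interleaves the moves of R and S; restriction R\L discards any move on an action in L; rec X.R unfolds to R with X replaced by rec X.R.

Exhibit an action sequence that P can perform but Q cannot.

P's transition system — 3 states:
  m0 = rec X. b.c.(X + X + 0\{c}) + (0\{a,b}\{a,b} + a.c.X)\{a,b} has moves -b-> m1
  m1 = c.((rec X. b.c.(X + X + 0\{c}) + (0\{a,b}\{a,b} + a.c.X)\{a,b}) + (rec X. b.c.(X + X + 0\{c}) + (0\{a,b}\{a,b} + a.c.X)\{a,b}) + 0\{c}) has moves -c-> m2
  m2 = (rec X. b.c.(X + X + 0\{c}) + (0\{a,b}\{a,b} + a.c.X)\{a,b}) + (rec X. b.c.(X + X + 0\{c}) + (0\{a,b}\{a,b} + a.c.X)\{a,b}) + 0\{c} has moves -b-> m1
Q's transition system — 3 states:
  n0 = rec X. b.b.(X + X + 0\{c}) + (0\{a,b}\{a,b} + a.c.X)\{a,b} has moves -b-> n1
  n1 = b.((rec X. b.b.(X + X + 0\{c}) + (0\{a,b}\{a,b} + a.c.X)\{a,b}) + (rec X. b.b.(X + X + 0\{c}) + (0\{a,b}\{a,b} + a.c.X)\{a,b}) + 0\{c}) has moves -b-> n2
  n2 = (rec X. b.b.(X + X + 0\{c}) + (0\{a,b}\{a,b} + a.c.X)\{a,b}) + (rec X. b.b.(X + X + 0\{c}) + (0\{a,b}\{a,b} + a.c.X)\{a,b}) + 0\{c} has moves -b-> n1
Run σ = ⟨bc⟩ on P: start {m0}
  after b @ step 1: {m1}
  after c @ step 2: {m2}
  — P admits the full trace.
Run σ = ⟨bc⟩ on Q: start {n0}
  after b @ step 1: {n1}
  after c @ step 2: ∅ (Q stuck)

bc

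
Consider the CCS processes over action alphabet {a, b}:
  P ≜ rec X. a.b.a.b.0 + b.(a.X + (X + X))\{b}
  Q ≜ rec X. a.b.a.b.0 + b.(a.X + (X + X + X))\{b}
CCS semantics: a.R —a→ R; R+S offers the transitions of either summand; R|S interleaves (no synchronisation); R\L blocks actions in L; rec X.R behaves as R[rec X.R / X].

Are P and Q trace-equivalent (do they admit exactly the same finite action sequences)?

Reachable graph of P (8 states):
  p0 = rec X. a.b.a.b.0 + b.(a.X + (X + X))\{b} ⊢ =a=> p1, =b=> p2
  p1 = b.a.b.0 ⊢ =b=> p3
  p2 = (a.(rec X. a.b.a.b.0 + b.(a.X + (X + X))\{b}) + ((rec X. a.b.a.b.0 + b.(a.X + (X + X))\{b}) + (rec X. a.b.a.b.0 + b.(a.X + (X + X))\{b})))\{b} ⊢ =a=> p4, =a=> p5
  p3 = a.b.0 ⊢ =a=> p6
  p4 = (b.a.b.0)\{b} ⊢ ·
  p5 = (rec X. a.b.a.b.0 + b.(a.X + (X + X))\{b})\{b} ⊢ =a=> p4
  p6 = b.0 ⊢ =b=> p7
  p7 = 0 ⊢ ·
Reachable graph of Q (8 states):
  q0 = rec X. a.b.a.b.0 + b.(a.X + (X + X + X))\{b} ⊢ =a=> q1, =b=> q2
  q1 = b.a.b.0 ⊢ =b=> q3
  q2 = (a.(rec X. a.b.a.b.0 + b.(a.X + (X + X + X))\{b}) + ((rec X. a.b.a.b.0 + b.(a.X + (X + X + X))\{b}) + (rec X. a.b.a.b.0 + b.(a.X + (X + X + X))\{b}) + (rec X. a.b.a.b.0 + b.(a.X + (X + X + X))\{b})))\{b} ⊢ =a=> q4, =a=> q5
  q3 = a.b.0 ⊢ =a=> q6
  q4 = (b.a.b.0)\{b} ⊢ ·
  q5 = (rec X. a.b.a.b.0 + b.(a.X + (X + X + X))\{b})\{b} ⊢ =a=> q4
  q6 = b.0 ⊢ =b=> q7
  q7 = 0 ⊢ ·
Bisimilarity quotient blocks:
  B0 = {p0, q0}
  B1 = {p1, q1}
  B2 = {p3, q3}
  B3 = {p6, q6}
  B4 = {p4, p7, q4, q7}
  B5 = {p2, q2}
  B6 = {p5, q5}
p0 ∈ B0, q0 ∈ B0 → same block
Bisimilar ⇒ trace-equivalent.

traces(P) = traces(Q)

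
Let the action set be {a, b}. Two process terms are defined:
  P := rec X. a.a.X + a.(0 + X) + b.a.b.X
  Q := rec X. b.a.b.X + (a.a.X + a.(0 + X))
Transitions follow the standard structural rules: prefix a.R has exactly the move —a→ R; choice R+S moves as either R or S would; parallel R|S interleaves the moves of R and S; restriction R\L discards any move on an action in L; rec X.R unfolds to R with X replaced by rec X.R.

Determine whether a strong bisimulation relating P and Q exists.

P ~ Q

LTS(P): 5 reachable states
  u0 = rec X. a.a.X + a.(0 + X) + b.a.b.X → --a--▸ u1, --a--▸ u2, --b--▸ u3
  u1 = 0 + (rec X. a.a.X + a.(0 + X) + b.a.b.X) → --a--▸ u1, --a--▸ u2, --b--▸ u3
  u2 = a.(rec X. a.a.X + a.(0 + X) + b.a.b.X) → --a--▸ u0
  u3 = a.b.(rec X. a.a.X + a.(0 + X) + b.a.b.X) → --a--▸ u4
  u4 = b.(rec X. a.a.X + a.(0 + X) + b.a.b.X) → --b--▸ u0
LTS(Q): 5 reachable states
  v0 = rec X. b.a.b.X + (a.a.X + a.(0 + X)) → --a--▸ v1, --a--▸ v2, --b--▸ v3
  v1 = 0 + (rec X. b.a.b.X + (a.a.X + a.(0 + X))) → --a--▸ v1, --a--▸ v2, --b--▸ v3
  v2 = a.(rec X. b.a.b.X + (a.a.X + a.(0 + X))) → --a--▸ v0
  v3 = a.b.(rec X. b.a.b.X + (a.a.X + a.(0 + X))) → --a--▸ v4
  v4 = b.(rec X. b.a.b.X + (a.a.X + a.(0 + X))) → --b--▸ v0
Coarsest stable partition (strong bisimilarity classes):
  B0 = {u0, u1, v0, v1}
  B1 = {u2, v2}
  B2 = {u3, v3}
  B3 = {u4, v4}
u0 ∈ B0, v0 ∈ B0 → same block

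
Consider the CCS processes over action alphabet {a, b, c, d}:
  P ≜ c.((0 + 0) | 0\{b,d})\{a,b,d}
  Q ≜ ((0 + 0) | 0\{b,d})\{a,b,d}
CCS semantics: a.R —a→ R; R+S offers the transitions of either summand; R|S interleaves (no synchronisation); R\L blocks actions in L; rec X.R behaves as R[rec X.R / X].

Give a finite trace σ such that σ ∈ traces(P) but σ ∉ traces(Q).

c

P's transition system — 2 states:
  m0 = c.((0 + 0) | 0\{b,d})\{a,b,d} → ··c··> m1
  m1 = ((0 + 0) | 0\{b,d})\{a,b,d} → ∅
Q's transition system — 1 states:
  n0 = ((0 + 0) | 0\{b,d})\{a,b,d} → ∅
Trace ⟨c⟩ through P, begin at {m0}:
  after c @ step 1: {m1}
  ✓ P
Trace ⟨c⟩ through Q, begin at {n0}:
  after c @ step 1: no successor for Q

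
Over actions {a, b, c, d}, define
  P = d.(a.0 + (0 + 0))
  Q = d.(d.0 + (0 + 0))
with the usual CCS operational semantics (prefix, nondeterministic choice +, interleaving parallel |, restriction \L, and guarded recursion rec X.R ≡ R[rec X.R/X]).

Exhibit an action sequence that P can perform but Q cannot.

da

Reachable graph of P (3 states):
  p0 = d.(a.0 + (0 + 0)) | =d=> p1
  p1 = a.0 + (0 + 0) | =a=> p2
  p2 = 0 | ∅
Reachable graph of Q (3 states):
  q0 = d.(d.0 + (0 + 0)) | =d=> q1
  q1 = d.0 + (0 + 0) | =d=> q2
  q2 = 0 | ∅
Executing da from P (initial set {p0}):
  step 1 (d): {p1}
  step 2 (a): {p2}
  ✓ P
Executing da from Q (initial set {q0}):
  step 1 (d): {q1}
  step 2 (a): ∅ (Q stuck)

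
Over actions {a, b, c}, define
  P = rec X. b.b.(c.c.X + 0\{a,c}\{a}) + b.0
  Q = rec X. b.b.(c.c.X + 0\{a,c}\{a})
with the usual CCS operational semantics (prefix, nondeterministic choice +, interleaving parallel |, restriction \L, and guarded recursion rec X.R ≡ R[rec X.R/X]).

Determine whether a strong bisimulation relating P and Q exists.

P's transition system — 5 states:
  m0 = rec X. b.b.(c.c.X + 0\{a,c}\{a}) + b.0 :: -b-> m1, -b-> m2
  m1 = 0 :: stopped
  m2 = b.(c.c.(rec X. b.b.(c.c.X + 0\{a,c}\{a}) + b.0) + 0\{a,c}\{a}) :: -b-> m3
  m3 = c.c.(rec X. b.b.(c.c.X + 0\{a,c}\{a}) + b.0) + 0\{a,c}\{a} :: -c-> m4
  m4 = c.(rec X. b.b.(c.c.X + 0\{a,c}\{a}) + b.0) :: -c-> m0
Q's transition system — 4 states:
  n0 = rec X. b.b.(c.c.X + 0\{a,c}\{a}) :: -b-> n1
  n1 = b.(c.c.(rec X. b.b.(c.c.X + 0\{a,c}\{a})) + 0\{a,c}\{a}) :: -b-> n2
  n2 = c.c.(rec X. b.b.(c.c.X + 0\{a,c}\{a})) + 0\{a,c}\{a} :: -c-> n3
  n3 = c.(rec X. b.b.(c.c.X + 0\{a,c}\{a})) :: -c-> n0
Coarsest stable partition (strong bisimilarity classes):
  B0 = {m0}
  B1 = {m2}
  B2 = {m3}
  B3 = {m4}
  B4 = {m1}
  B5 = {n0}
  B6 = {n1}
  B7 = {n2}
  B8 = {n3}
m0 ∈ B0, n0 ∈ B5 → different blocks

P ≁ Q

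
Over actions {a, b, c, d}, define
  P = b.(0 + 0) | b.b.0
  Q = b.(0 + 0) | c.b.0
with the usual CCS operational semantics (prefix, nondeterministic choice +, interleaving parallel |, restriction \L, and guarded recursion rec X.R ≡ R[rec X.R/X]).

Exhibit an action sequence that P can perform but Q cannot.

LTS(P): 6 reachable states
  p0 = b.(0 + 0) | b.b.0 → =b=> p1, =b=> p2
  p1 = (0 + 0) | b.b.0 → =b=> p3
  p2 = b.(0 + 0) | b.0 → =b=> p3, =b=> p4
  p3 = (0 + 0) | b.0 → =b=> p5
  p4 = b.(0 + 0) | 0 → =b=> p5
  p5 = (0 + 0) | 0 → deadlocked
LTS(Q): 6 reachable states
  q0 = b.(0 + 0) | c.b.0 → =b=> q1, =c=> q2
  q1 = (0 + 0) | c.b.0 → =c=> q3
  q2 = b.(0 + 0) | b.0 → =b=> q3, =b=> q4
  q3 = (0 + 0) | b.0 → =b=> q5
  q4 = b.(0 + 0) | 0 → =b=> q5
  q5 = (0 + 0) | 0 → deadlocked
Run σ = ⟨bb⟩ on P: start {p0}
  after b @ step 1: {p1, p2}
  after b @ step 2: {p3, p4}
  P completes σ.
Run σ = ⟨bb⟩ on Q: start {q0}
  after b @ step 1: {q1}
  after b @ step 2: ∅ (Q stuck)

bb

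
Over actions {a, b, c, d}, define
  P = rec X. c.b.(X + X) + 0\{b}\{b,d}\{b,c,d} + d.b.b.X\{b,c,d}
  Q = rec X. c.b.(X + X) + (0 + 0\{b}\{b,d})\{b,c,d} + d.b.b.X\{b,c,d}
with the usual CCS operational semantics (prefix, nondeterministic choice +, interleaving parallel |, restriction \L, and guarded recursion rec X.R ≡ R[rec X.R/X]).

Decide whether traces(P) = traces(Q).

P's transition system — 6 states:
  u0 = rec X. c.b.(X + X) + 0\{b}\{b,d}\{b,c,d} + d.b.b.X\{b,c,d} :: --c--▸ u1, --d--▸ u2
  u1 = b.((rec X. c.b.(X + X) + 0\{b}\{b,d}\{b,c,d} + d.b.b.X\{b,c,d}) + (rec X. c.b.(X + X) + 0\{b}\{b,d}\{b,c,d} + d.b.b.X\{b,c,d})) :: --b--▸ u3
  u2 = b.b.(rec X. c.b.(X + X) + 0\{b}\{b,d}\{b,c,d} + d.b.b.X\{b,c,d})\{b,c,d} :: --b--▸ u4
  u3 = (rec X. c.b.(X + X) + 0\{b}\{b,d}\{b,c,d} + d.b.b.X\{b,c,d}) + (rec X. c.b.(X + X) + 0\{b}\{b,d}\{b,c,d} + d.b.b.X\{b,c,d}) :: --c--▸ u1, --d--▸ u2
  u4 = b.(rec X. c.b.(X + X) + 0\{b}\{b,d}\{b,c,d} + d.b.b.X\{b,c,d})\{b,c,d} :: --b--▸ u5
  u5 = (rec X. c.b.(X + X) + 0\{b}\{b,d}\{b,c,d} + d.b.b.X\{b,c,d})\{b,c,d} :: ·
Q's transition system — 6 states:
  v0 = rec X. c.b.(X + X) + (0 + 0\{b}\{b,d})\{b,c,d} + d.b.b.X\{b,c,d} :: --c--▸ v1, --d--▸ v2
  v1 = b.((rec X. c.b.(X + X) + (0 + 0\{b}\{b,d})\{b,c,d} + d.b.b.X\{b,c,d}) + (rec X. c.b.(X + X) + (0 + 0\{b}\{b,d})\{b,c,d} + d.b.b.X\{b,c,d})) :: --b--▸ v3
  v2 = b.b.(rec X. c.b.(X + X) + (0 + 0\{b}\{b,d})\{b,c,d} + d.b.b.X\{b,c,d})\{b,c,d} :: --b--▸ v4
  v3 = (rec X. c.b.(X + X) + (0 + 0\{b}\{b,d})\{b,c,d} + d.b.b.X\{b,c,d}) + (rec X. c.b.(X + X) + (0 + 0\{b}\{b,d})\{b,c,d} + d.b.b.X\{b,c,d}) :: --c--▸ v1, --d--▸ v2
  v4 = b.(rec X. c.b.(X + X) + (0 + 0\{b}\{b,d})\{b,c,d} + d.b.b.X\{b,c,d})\{b,c,d} :: --b--▸ v5
  v5 = (rec X. c.b.(X + X) + (0 + 0\{b}\{b,d})\{b,c,d} + d.b.b.X\{b,c,d})\{b,c,d} :: ·
Bisimilarity quotient blocks:
  B0 = {u0, u3, v0, v3}
  B1 = {u1, v1}
  B2 = {u2, v2}
  B3 = {u4, v4}
  B4 = {u5, v5}
u0 ∈ B0, v0 ∈ B0 → same block
Bisimilar ⇒ trace-equivalent.

YES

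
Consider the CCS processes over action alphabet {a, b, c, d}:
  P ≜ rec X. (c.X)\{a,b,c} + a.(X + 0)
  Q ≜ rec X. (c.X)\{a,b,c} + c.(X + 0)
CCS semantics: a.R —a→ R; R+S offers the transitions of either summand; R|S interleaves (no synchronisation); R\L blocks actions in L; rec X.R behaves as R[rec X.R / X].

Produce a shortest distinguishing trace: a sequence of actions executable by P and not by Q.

a

Reachable graph of P (2 states):
  p0 = rec X. (c.X)\{a,b,c} + a.(X + 0) ⊢ ··a··> p1
  p1 = (rec X. (c.X)\{a,b,c} + a.(X + 0)) + 0 ⊢ ··a··> p1
Reachable graph of Q (2 states):
  q0 = rec X. (c.X)\{a,b,c} + c.(X + 0) ⊢ ··c··> q1
  q1 = (rec X. (c.X)\{a,b,c} + c.(X + 0)) + 0 ⊢ ··c··> q1
Executing a from P (initial set {p0}):
  step 1 (a): {p1}
  P completes σ.
Executing a from Q (initial set {q0}):
  step 1 (a): no successor for Q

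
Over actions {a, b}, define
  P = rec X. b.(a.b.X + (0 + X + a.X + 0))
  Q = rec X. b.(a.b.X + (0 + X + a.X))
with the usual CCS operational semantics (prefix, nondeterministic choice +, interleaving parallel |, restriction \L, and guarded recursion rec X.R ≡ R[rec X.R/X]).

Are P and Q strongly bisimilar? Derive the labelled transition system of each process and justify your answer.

YES

P's transition system — 3 states:
  p0 = rec X. b.(a.b.X + (0 + X + a.X + 0)) ⊢ -b-> p1
  p1 = a.b.(rec X. b.(a.b.X + (0 + X + a.X + 0))) + (0 + (rec X. b.(a.b.X + (0 + X + a.X + 0))) + a.(rec X. b.(a.b.X + (0 + X + a.X + 0))) + 0) ⊢ -a-> p0, -a-> p2, -b-> p1
  p2 = b.(rec X. b.(a.b.X + (0 + X + a.X + 0))) ⊢ -b-> p0
Q's transition system — 3 states:
  q0 = rec X. b.(a.b.X + (0 + X + a.X)) ⊢ -b-> q1
  q1 = a.b.(rec X. b.(a.b.X + (0 + X + a.X))) + (0 + (rec X. b.(a.b.X + (0 + X + a.X))) + a.(rec X. b.(a.b.X + (0 + X + a.X)))) ⊢ -a-> q0, -a-> q2, -b-> q1
  q2 = b.(rec X. b.(a.b.X + (0 + X + a.X))) ⊢ -b-> q0
Bisimilarity quotient blocks:
  B0 = {p0, q0}
  B1 = {p1, q1}
  B2 = {p2, q2}
p0 ∈ B0, q0 ∈ B0 → same block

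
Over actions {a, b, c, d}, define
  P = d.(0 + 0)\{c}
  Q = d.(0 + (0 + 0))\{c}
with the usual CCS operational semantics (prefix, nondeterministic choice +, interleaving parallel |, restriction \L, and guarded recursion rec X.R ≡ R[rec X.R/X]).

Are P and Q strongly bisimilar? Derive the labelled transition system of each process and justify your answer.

Reachable graph of P (2 states):
  s0 = d.(0 + 0)\{c} :: --d--▸ s1
  s1 = (0 + 0)\{c} :: deadlocked
Reachable graph of Q (2 states):
  t0 = d.(0 + (0 + 0))\{c} :: --d--▸ t1
  t1 = (0 + (0 + 0))\{c} :: deadlocked
Coarsest stable partition (strong bisimilarity classes):
  B0 = {s0, t0}
  B1 = {s1, t1}
s0 ∈ B0, t0 ∈ B0 → same block

YES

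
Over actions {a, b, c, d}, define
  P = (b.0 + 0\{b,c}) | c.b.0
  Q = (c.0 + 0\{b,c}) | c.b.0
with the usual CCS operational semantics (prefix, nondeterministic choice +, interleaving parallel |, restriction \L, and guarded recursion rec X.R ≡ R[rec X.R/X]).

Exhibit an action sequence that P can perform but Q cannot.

b

LTS(P): 6 reachable states
  m0 = (b.0 + 0\{b,c}) | c.b.0 ⊢ =b=> m1, =c=> m2
  m1 = 0 | c.b.0 ⊢ =c=> m3
  m2 = (b.0 + 0\{b,c}) | b.0 ⊢ =b=> m3, =b=> m4
  m3 = 0 | b.0 ⊢ =b=> m5
  m4 = (b.0 + 0\{b,c}) | 0 ⊢ =b=> m5
  m5 = 0 | 0 ⊢ ∅
LTS(Q): 6 reachable states
  n0 = (c.0 + 0\{b,c}) | c.b.0 ⊢ =c=> n1, =c=> n2
  n1 = (c.0 + 0\{b,c}) | b.0 ⊢ =b=> n3, =c=> n4
  n2 = 0 | c.b.0 ⊢ =c=> n4
  n3 = (c.0 + 0\{b,c}) | 0 ⊢ =c=> n5
  n4 = 0 | b.0 ⊢ =b=> n5
  n5 = 0 | 0 ⊢ ∅
Trace ⟨b⟩ through P, begin at {m0}:
  after b @ step 1: {m1}
  P completes σ.
Trace ⟨b⟩ through Q, begin at {n0}:
  after b @ step 1: ∅  — Q cannot continue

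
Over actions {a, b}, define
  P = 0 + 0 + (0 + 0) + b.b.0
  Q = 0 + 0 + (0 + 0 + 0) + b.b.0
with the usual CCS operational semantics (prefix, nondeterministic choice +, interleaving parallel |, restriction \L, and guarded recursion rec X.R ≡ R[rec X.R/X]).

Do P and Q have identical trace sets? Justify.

P's transition system — 3 states:
  m0 = 0 + 0 + (0 + 0) + b.b.0 ⊢ =b=> m1
  m1 = b.0 ⊢ =b=> m2
  m2 = 0 ⊢ (no moves)
Q's transition system — 3 states:
  n0 = 0 + 0 + (0 + 0 + 0) + b.b.0 ⊢ =b=> n1
  n1 = b.0 ⊢ =b=> n2
  n2 = 0 ⊢ (no moves)
Bisimilarity quotient blocks:
  B0 = {m0, n0}
  B1 = {m1, n1}
  B2 = {m2, n2}
m0 ∈ B0, n0 ∈ B0 → same block
Bisimilar ⇒ trace-equivalent.

YES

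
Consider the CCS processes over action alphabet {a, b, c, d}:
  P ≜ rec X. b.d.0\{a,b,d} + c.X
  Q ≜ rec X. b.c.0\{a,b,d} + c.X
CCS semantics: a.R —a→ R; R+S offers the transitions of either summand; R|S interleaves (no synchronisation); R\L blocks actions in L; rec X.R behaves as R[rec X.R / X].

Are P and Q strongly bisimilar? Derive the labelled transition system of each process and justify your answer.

Reachable graph of P (3 states):
  p0 = rec X. b.d.0\{a,b,d} + c.X → ··b··> p1, ··c··> p0
  p1 = d.0\{a,b,d} → ··d··> p2
  p2 = 0\{a,b,d} → stopped
Reachable graph of Q (3 states):
  q0 = rec X. b.c.0\{a,b,d} + c.X → ··b··> q1, ··c··> q0
  q1 = c.0\{a,b,d} → ··c··> q2
  q2 = 0\{a,b,d} → stopped
Bisimilarity quotient blocks:
  B0 = {p0}
  B1 = {p1}
  B2 = {p2, q2}
  B3 = {q0}
  B4 = {q1}
p0 ∈ B0, q0 ∈ B3 → different blocks

NO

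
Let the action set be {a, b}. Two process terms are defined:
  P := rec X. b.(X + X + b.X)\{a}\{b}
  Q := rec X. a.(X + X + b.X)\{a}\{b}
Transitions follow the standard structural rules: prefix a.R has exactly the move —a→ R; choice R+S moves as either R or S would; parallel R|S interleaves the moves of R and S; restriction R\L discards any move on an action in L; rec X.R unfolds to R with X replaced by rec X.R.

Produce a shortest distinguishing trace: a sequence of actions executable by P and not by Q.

P's transition system — 2 states:
  u0 = rec X. b.(X + X + b.X)\{a}\{b} ⊢ =b=> u1
  u1 = ((rec X. b.(X + X + b.X)\{a}\{b}) + (rec X. b.(X + X + b.X)\{a}\{b}) + b.(rec X. b.(X + X + b.X)\{a}\{b}))\{a}\{b} ⊢ ·
Q's transition system — 2 states:
  v0 = rec X. a.(X + X + b.X)\{a}\{b} ⊢ =a=> v1
  v1 = ((rec X. a.(X + X + b.X)\{a}\{b}) + (rec X. a.(X + X + b.X)\{a}\{b}) + b.(rec X. a.(X + X + b.X)\{a}\{b}))\{a}\{b} ⊢ ·
Trace ⟨b⟩ through P, begin at {u0}:
  after b @ step 1: {u1}
  — P admits the full trace.
Trace ⟨b⟩ through Q, begin at {v0}:
  after b @ step 1: no successor for Q

b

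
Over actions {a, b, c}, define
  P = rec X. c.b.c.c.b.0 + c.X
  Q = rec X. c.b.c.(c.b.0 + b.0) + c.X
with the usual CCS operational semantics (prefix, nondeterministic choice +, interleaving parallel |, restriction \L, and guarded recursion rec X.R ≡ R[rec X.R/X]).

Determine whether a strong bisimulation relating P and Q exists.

NO

P's transition system — 6 states:
  m0 = rec X. c.b.c.c.b.0 + c.X → =c=> m0, =c=> m1
  m1 = b.c.c.b.0 → =b=> m2
  m2 = c.c.b.0 → =c=> m3
  m3 = c.b.0 → =c=> m4
  m4 = b.0 → =b=> m5
  m5 = 0 → deadlocked
Q's transition system — 6 states:
  n0 = rec X. c.b.c.(c.b.0 + b.0) + c.X → =c=> n0, =c=> n1
  n1 = b.c.(c.b.0 + b.0) → =b=> n2
  n2 = c.(c.b.0 + b.0) → =c=> n3
  n3 = c.b.0 + b.0 → =b=> n4, =c=> n5
  n4 = 0 → deadlocked
  n5 = b.0 → =b=> n4
Bisimilarity quotient blocks:
  B0 = {m0}
  B1 = {m1}
  B2 = {m2}
  B3 = {m3}
  B4 = {m4, n5}
  B5 = {m5, n4}
  B6 = {n0}
  B7 = {n1}
  B8 = {n2}
  B9 = {n3}
m0 ∈ B0, n0 ∈ B6 → different blocks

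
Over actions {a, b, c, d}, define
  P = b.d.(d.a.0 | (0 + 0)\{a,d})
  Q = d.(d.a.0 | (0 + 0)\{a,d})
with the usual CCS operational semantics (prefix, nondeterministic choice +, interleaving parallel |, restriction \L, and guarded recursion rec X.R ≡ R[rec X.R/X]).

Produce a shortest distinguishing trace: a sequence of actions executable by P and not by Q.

Reachable graph of P (5 states):
  s0 = b.d.(d.a.0 | (0 + 0)\{a,d}) :: =b=> s1
  s1 = d.(d.a.0 | (0 + 0)\{a,d}) :: =d=> s2
  s2 = d.a.0 | (0 + 0)\{a,d} :: =d=> s3
  s3 = a.0 | (0 + 0)\{a,d} :: =a=> s4
  s4 = 0 | (0 + 0)\{a,d} :: stopped
Reachable graph of Q (4 states):
  t0 = d.(d.a.0 | (0 + 0)\{a,d}) :: =d=> t1
  t1 = d.a.0 | (0 + 0)\{a,d} :: =d=> t2
  t2 = a.0 | (0 + 0)\{a,d} :: =a=> t3
  t3 = 0 | (0 + 0)\{a,d} :: stopped
Executing b from P (initial set {s0}):
  after b @ step 1: {s1}
  ✓ P
Executing b from Q (initial set {t0}):
  after b @ step 1: no successor for Q

b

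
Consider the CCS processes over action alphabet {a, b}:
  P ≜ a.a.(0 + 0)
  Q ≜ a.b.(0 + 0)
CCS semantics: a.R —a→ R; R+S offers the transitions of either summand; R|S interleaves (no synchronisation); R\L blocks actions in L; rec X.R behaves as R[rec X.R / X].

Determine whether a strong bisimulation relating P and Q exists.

NO

Reachable graph of P (3 states):
  s0 = a.a.(0 + 0) | ··a··> s1
  s1 = a.(0 + 0) | ··a··> s2
  s2 = 0 + 0 | (no moves)
Reachable graph of Q (3 states):
  t0 = a.b.(0 + 0) | ··a··> t1
  t1 = b.(0 + 0) | ··b··> t2
  t2 = 0 + 0 | (no moves)
Bisimilarity quotient blocks:
  B0 = {s0}
  B1 = {s1}
  B2 = {s2, t2}
  B3 = {t0}
  B4 = {t1}
s0 ∈ B0, t0 ∈ B3 → different blocks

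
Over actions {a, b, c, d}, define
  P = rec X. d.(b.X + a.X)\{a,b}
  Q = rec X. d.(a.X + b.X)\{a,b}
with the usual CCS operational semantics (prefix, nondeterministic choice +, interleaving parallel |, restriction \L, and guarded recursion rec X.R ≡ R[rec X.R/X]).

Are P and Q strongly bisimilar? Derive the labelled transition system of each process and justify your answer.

bisimilar

Reachable graph of P (2 states):
  p0 = rec X. d.(b.X + a.X)\{a,b} → --d--▸ p1
  p1 = (b.(rec X. d.(b.X + a.X)\{a,b}) + a.(rec X. d.(b.X + a.X)\{a,b}))\{a,b} → deadlocked
Reachable graph of Q (2 states):
  q0 = rec X. d.(a.X + b.X)\{a,b} → --d--▸ q1
  q1 = (a.(rec X. d.(a.X + b.X)\{a,b}) + b.(rec X. d.(a.X + b.X)\{a,b}))\{a,b} → deadlocked
Coarsest stable partition (strong bisimilarity classes):
  B0 = {p0, q0}
  B1 = {p1, q1}
p0 ∈ B0, q0 ∈ B0 → same block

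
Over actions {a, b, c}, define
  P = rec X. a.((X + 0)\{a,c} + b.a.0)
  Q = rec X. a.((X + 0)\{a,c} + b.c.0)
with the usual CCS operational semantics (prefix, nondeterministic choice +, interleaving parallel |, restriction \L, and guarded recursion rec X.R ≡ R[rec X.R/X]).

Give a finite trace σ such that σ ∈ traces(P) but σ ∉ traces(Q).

P's transition system — 4 states:
  u0 = rec X. a.((X + 0)\{a,c} + b.a.0) ⊢ --a--▸ u1
  u1 = ((rec X. a.((X + 0)\{a,c} + b.a.0)) + 0)\{a,c} + b.a.0 ⊢ --b--▸ u2
  u2 = a.0 ⊢ --a--▸ u3
  u3 = 0 ⊢ ·
Q's transition system — 4 states:
  v0 = rec X. a.((X + 0)\{a,c} + b.c.0) ⊢ --a--▸ v1
  v1 = ((rec X. a.((X + 0)\{a,c} + b.c.0)) + 0)\{a,c} + b.c.0 ⊢ --b--▸ v2
  v2 = c.0 ⊢ --c--▸ v3
  v3 = 0 ⊢ ·
Trace ⟨aba⟩ through P, begin at {u0}:
  after a @ step 1: {u1}
  after b @ step 2: {u2}
  after a @ step 3: {u3}
  P completes σ.
Trace ⟨aba⟩ through Q, begin at {v0}:
  after a @ step 1: {v1}
  after b @ step 2: {v2}
  after a @ step 3: no successor for Q

aba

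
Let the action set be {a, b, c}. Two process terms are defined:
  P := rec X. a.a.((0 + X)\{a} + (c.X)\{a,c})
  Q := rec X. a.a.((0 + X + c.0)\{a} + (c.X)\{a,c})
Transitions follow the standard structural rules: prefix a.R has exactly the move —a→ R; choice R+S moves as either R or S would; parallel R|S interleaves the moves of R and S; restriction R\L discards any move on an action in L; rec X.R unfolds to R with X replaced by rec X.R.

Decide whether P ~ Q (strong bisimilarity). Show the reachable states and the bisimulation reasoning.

not bisimilar

LTS(P): 3 reachable states
  u0 = rec X. a.a.((0 + X)\{a} + (c.X)\{a,c}) → —a→ u1
  u1 = a.((0 + (rec X. a.a.((0 + X)\{a} + (c.X)\{a,c})))\{a} + (c.(rec X. a.a.((0 + X)\{a} + (c.X)\{a,c})))\{a,c}) → —a→ u2
  u2 = (0 + (rec X. a.a.((0 + X)\{a} + (c.X)\{a,c})))\{a} + (c.(rec X. a.a.((0 + X)\{a} + (c.X)\{a,c})))\{a,c} → ∅
LTS(Q): 4 reachable states
  v0 = rec X. a.a.((0 + X + c.0)\{a} + (c.X)\{a,c}) → —a→ v1
  v1 = a.((0 + (rec X. a.a.((0 + X + c.0)\{a} + (c.X)\{a,c})) + c.0)\{a} + (c.(rec X. a.a.((0 + X + c.0)\{a} + (c.X)\{a,c})))\{a,c}) → —a→ v2
  v2 = (0 + (rec X. a.a.((0 + X + c.0)\{a} + (c.X)\{a,c})) + c.0)\{a} + (c.(rec X. a.a.((0 + X + c.0)\{a} + (c.X)\{a,c})))\{a,c} → —c→ v3
  v3 = 0\{a} → ∅
Partition-refinement fixed point:
  B0 = {u0}
  B1 = {u1}
  B2 = {u2, v3}
  B3 = {v0}
  B4 = {v1}
  B5 = {v2}
u0 ∈ B0, v0 ∈ B3 → different blocks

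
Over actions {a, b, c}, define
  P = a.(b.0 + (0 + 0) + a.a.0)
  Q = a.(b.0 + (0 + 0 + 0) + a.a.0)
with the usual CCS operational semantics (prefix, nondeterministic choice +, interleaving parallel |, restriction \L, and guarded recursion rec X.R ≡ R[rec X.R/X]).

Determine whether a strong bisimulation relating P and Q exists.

bisimilar

LTS(P): 4 reachable states
  p0 = a.(b.0 + (0 + 0) + a.a.0) → -a-> p1
  p1 = b.0 + (0 + 0) + a.a.0 → -a-> p2, -b-> p3
  p2 = a.0 → -a-> p3
  p3 = 0 → ·
LTS(Q): 4 reachable states
  q0 = a.(b.0 + (0 + 0 + 0) + a.a.0) → -a-> q1
  q1 = b.0 + (0 + 0 + 0) + a.a.0 → -a-> q2, -b-> q3
  q2 = a.0 → -a-> q3
  q3 = 0 → ·
Bisimilarity quotient blocks:
  B0 = {p0, q0}
  B1 = {p1, q1}
  B2 = {p3, q3}
  B3 = {p2, q2}
p0 ∈ B0, q0 ∈ B0 → same block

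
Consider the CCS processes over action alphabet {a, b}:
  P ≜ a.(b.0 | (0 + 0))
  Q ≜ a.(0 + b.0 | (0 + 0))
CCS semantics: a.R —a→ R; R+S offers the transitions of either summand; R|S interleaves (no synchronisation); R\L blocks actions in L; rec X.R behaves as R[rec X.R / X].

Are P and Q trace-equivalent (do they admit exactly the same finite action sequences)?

Reachable graph of P (3 states):
  u0 = a.(b.0 | (0 + 0)) has moves --a--▸ u1
  u1 = b.0 | (0 + 0) has moves --b--▸ u2
  u2 = 0 | (0 + 0) has moves ∅
Reachable graph of Q (3 states):
  v0 = a.(0 + b.0 | (0 + 0)) has moves --a--▸ v1
  v1 = 0 + b.0 | (0 + 0) has moves --b--▸ v2
  v2 = 0 | (0 + 0) has moves ∅
Coarsest stable partition (strong bisimilarity classes):
  B0 = {u0, v0}
  B1 = {u1, v1}
  B2 = {u2, v2}
u0 ∈ B0, v0 ∈ B0 → same block
Bisimilar ⇒ trace-equivalent.

YES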